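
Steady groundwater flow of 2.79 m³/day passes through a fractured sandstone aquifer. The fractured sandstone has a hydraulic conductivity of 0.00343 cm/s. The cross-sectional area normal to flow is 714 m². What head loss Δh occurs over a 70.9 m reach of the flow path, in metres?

0.0935

Convert K: 0.00343 cm/s × 864 = 2.964 m/day.
From Q = K·A·i, i = Q / (K·A) = 2.79 / (2.964 × 714.0) = 0.001319.
Head loss Δh = i · L = 0.001319 × 70.9 = 0.09349 m.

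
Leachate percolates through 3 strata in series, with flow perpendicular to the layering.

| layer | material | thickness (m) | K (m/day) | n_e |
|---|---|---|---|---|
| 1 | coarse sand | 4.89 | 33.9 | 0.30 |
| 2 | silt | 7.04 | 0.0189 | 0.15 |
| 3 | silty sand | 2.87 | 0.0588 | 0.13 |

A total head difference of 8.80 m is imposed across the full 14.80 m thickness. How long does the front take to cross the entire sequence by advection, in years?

0.380

With flow normal to the layers, continuity requires the same specific discharge q through every layer.
Σ(b_i/K_i) = 4.89/33.9 + 7.04/0.0189 + 2.87/0.0588 = 421.4 d.
q = Δh / Σ(b_i/K_i) = 8.80 / 421.4 = 0.02088 m/day.
In each layer the seepage velocity is v_i = q/n_i, so the layer transit time is t_i = b_i·n_i / q:
  layer 1 (coarse sand): t_1 = 4.89 × 0.30 / 0.02088 = 70.26 d
  layer 2 (silt): t_2 = 7.04 × 0.15 / 0.02088 = 50.57 d
  layer 3 (silty sand): t_3 = 2.87 × 0.13 / 0.02088 = 17.87 d
Total t = Σ t_i = 138.7 days = 0.3797 years.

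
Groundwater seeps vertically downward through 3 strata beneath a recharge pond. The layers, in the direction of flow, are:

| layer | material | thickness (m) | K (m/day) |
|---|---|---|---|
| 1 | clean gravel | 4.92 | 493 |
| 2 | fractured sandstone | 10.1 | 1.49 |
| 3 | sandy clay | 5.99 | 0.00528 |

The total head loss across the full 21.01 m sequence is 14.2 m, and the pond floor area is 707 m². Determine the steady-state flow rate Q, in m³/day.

Flow is perpendicular to layering, so the layers act in series and the equivalent K is the thickness-weighted harmonic mean.
Total thickness L = 4.92 + 10.1 + 5.99 = 21.01 m.
Σ(b_i/K_i) = 4.92/493 + 10.1/1.49 + 5.99/0.00528 = 1141 d.
K_eq = L / Σ(b_i/K_i) = 21.01 / 1141 = 0.01841 m/day.
Q = K_eq · A · (Δh/L) = 0.01841 × 707 × (14.2/21.01) = 8.797 m³/day.

8.80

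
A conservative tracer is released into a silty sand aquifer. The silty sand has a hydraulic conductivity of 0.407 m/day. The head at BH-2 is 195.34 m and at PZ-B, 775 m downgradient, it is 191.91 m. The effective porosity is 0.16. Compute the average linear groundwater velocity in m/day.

0.0113

Hydraulic gradient i = (195.34 − 191.91) / 775 = 3.43 / 775 = 0.004426.
Darcy flux q = K · i = 0.4070 × 0.004426 = 0.001801 m/day.
Seepage velocity v = q / n_e = 0.001801 / 0.16 = 0.01126 m/day.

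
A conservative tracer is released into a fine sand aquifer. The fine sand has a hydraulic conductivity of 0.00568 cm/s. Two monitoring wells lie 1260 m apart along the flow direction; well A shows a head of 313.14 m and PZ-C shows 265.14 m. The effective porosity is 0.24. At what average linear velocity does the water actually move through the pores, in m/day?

0.779

Convert K: 0.00568 cm/s × 864 = 4.908 m/day.
Hydraulic gradient i = (313.14 − 265.14) / 1260 = 48 / 1260 = 0.03810.
Darcy flux q = K · i = 4.908 × 0.03810 = 0.1870 m/day.
Seepage velocity v = q / n_e = 0.1870 / 0.24 = 0.7790 m/day.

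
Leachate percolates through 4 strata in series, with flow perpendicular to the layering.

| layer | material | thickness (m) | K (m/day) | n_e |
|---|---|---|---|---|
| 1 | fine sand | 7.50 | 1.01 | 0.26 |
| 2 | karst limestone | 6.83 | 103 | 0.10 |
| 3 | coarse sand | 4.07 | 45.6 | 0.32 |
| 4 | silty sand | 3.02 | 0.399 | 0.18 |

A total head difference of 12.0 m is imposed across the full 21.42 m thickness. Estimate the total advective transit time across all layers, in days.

With flow normal to the layers, continuity requires the same specific discharge q through every layer.
Σ(b_i/K_i) = 7.50/1.01 + 6.83/103 + 4.07/45.6 + 3.02/0.399 = 15.15 d.
q = Δh / Σ(b_i/K_i) = 12.0 / 15.15 = 0.7921 m/day.
In each layer the seepage velocity is v_i = q/n_i, so the layer transit time is t_i = b_i·n_i / q:
  layer 1 (fine sand): t_1 = 7.50 × 0.26 / 0.7921 = 2.462 d
  layer 2 (karst limestone): t_2 = 6.83 × 0.10 / 0.7921 = 0.8623 d
  layer 3 (coarse sand): t_3 = 4.07 × 0.32 / 0.7921 = 1.644 d
  layer 4 (silty sand): t_4 = 3.02 × 0.18 / 0.7921 = 0.6863 d
Total t = Σ t_i = 5.655 days.

5.65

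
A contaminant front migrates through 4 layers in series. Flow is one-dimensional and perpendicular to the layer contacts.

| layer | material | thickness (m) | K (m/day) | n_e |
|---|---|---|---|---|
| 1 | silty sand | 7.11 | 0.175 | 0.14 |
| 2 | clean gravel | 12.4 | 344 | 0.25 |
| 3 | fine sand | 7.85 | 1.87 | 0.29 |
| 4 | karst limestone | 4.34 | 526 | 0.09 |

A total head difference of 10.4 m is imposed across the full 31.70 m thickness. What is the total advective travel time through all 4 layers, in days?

With flow normal to the layers, continuity requires the same specific discharge q through every layer.
Σ(b_i/K_i) = 7.11/0.175 + 12.4/344 + 7.85/1.87 + 4.34/526 = 44.87 d.
q = Δh / Σ(b_i/K_i) = 10.4 / 44.87 = 0.2318 m/day.
In each layer the seepage velocity is v_i = q/n_i, so the layer transit time is t_i = b_i·n_i / q:
  layer 1 (silty sand): t_1 = 7.11 × 0.14 / 0.2318 = 4.295 d
  layer 2 (clean gravel): t_2 = 12.4 × 0.25 / 0.2318 = 13.37 d
  layer 3 (fine sand): t_3 = 7.85 × 0.29 / 0.2318 = 9.822 d
  layer 4 (karst limestone): t_4 = 4.34 × 0.09 / 0.2318 = 1.685 d
Total t = Σ t_i = 29.18 days.

29.2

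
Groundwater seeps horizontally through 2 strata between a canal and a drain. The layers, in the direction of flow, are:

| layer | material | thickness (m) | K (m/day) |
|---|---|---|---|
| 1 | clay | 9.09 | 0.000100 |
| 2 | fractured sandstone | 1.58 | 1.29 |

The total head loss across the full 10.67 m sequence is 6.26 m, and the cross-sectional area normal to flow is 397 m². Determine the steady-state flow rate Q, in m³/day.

0.0273

Flow is perpendicular to layering, so the layers act in series and the equivalent K is the thickness-weighted harmonic mean.
Total thickness L = 9.09 + 1.58 = 10.67 m.
Σ(b_i/K_i) = 9.09/0.000100 + 1.58/1.29 = 90901 d.
K_eq = L / Σ(b_i/K_i) = 10.67 / 90901 = 0.0001174 m/day.
Q = K_eq · A · (Δh/L) = 0.0001174 × 397 × (6.26/10.67) = 0.02734 m³/day.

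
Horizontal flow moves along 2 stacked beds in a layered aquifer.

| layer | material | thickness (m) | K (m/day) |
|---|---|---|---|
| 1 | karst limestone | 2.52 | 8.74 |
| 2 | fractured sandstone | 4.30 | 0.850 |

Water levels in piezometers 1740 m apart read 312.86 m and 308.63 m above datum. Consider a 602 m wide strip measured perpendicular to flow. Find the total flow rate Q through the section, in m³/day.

37.6

Flow is parallel to layering, so each bed carries its own Darcy discharge and the transmissivities add.
Σ(K_i·b_i) = 8.74×2.52 + 0.850×4.30 = 25.68 m²/day.
Hydraulic gradient i = (312.86 − 308.63) / 1740 = 4.23 / 1740 = 0.002431.
Q = Σ(K_i·b_i) · W · i = 25.68 × 602 × 0.002431 = 37.58 m³/day.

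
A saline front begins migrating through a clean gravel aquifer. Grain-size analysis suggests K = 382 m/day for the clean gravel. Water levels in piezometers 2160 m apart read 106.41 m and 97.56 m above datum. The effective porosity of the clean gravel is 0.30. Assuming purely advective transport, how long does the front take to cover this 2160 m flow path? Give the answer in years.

Hydraulic gradient i = (106.41 − 97.56) / 2160 = 8.85 / 2160 = 0.004097.
Darcy flux q = K · i = 382.0 × 0.004097 = 1.565 m/day.
Seepage velocity v = q / n_e = 1.565 / 0.30 = 5.217 m/day.
Travel time t = L / v = 2160 / 5.217 = 414.0 days = 1.134 years.

1.13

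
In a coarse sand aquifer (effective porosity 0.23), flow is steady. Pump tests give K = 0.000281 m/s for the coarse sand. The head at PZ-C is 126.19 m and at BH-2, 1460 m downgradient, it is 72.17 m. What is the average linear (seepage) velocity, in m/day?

3.91

Convert K: 0.000281 m/s × 86400 = 24.28 m/day.
Hydraulic gradient i = (126.19 − 72.17) / 1460 = 54.02 / 1460 = 0.03700.
Darcy flux q = K · i = 24.28 × 0.03700 = 0.8983 m/day.
Seepage velocity v = q / n_e = 0.8983 / 0.23 = 3.906 m/day.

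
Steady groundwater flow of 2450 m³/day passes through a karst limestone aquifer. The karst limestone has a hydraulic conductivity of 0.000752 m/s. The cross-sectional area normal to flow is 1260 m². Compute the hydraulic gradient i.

0.0299

Convert K: 0.000752 m/s × 86400 = 64.97 m/day.
From Q = K·A·i, i = Q / (K·A) = 2450 / (64.97 × 1260) = 0.02993.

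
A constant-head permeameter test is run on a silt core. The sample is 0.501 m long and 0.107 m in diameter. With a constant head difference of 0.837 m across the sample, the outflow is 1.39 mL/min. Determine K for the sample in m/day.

0.133

Cross-sectional area A = π·(d/2)² = π × (0.107/2)² = 0.008992 m².
Convert discharge: 1.39 mL/min = 2.317e-08 m³/s.
Darcy's law rearranged: K = Q·L / (A·Δh) = 2.317e-08 × 0.501 / (0.008992 × 0.837) = 1.542e-06 m/s = 0.1332 m/day.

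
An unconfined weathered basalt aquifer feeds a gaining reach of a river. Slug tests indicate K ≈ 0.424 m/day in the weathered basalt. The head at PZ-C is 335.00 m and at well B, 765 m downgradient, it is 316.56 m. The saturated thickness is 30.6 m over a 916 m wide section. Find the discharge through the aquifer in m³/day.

Cross-sectional area A = 916 × 30.6 = 28030 m².
Hydraulic gradient i = (335.00 − 316.56) / 765 = 18.44 / 765 = 0.02410.
Darcy's law: Q = K · A · i = 0.4240 × 28030 × 0.02410 = 286.5 m³/day.

286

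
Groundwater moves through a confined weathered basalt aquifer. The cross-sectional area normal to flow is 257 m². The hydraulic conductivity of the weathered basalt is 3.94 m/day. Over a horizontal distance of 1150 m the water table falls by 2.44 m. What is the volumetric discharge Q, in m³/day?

2.15

Hydraulic gradient i = Δh / L = 2.44 / 1150 = 0.002122.
Darcy's law: Q = K · A · i = 3.940 × 257.0 × 0.002122 = 2.148 m³/day.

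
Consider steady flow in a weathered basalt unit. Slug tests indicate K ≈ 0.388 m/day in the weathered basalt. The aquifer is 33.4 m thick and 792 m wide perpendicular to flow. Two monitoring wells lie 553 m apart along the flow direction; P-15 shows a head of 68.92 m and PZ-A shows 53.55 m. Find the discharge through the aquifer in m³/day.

Cross-sectional area A = 792 × 33.4 = 26453 m².
Hydraulic gradient i = (68.92 − 53.55) / 553 = 15.37 / 553 = 0.02779.
Darcy's law: Q = K · A · i = 0.3880 × 26453 × 0.02779 = 285.3 m³/day.

285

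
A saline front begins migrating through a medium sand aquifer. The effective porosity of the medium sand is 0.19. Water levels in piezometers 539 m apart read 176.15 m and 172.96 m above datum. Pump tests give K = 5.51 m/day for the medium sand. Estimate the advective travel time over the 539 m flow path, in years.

8.60

Hydraulic gradient i = (176.15 − 172.96) / 539 = 3.19 / 539 = 0.005918.
Darcy flux q = K · i = 5.510 × 0.005918 = 0.03261 m/day.
Seepage velocity v = q / n_e = 0.03261 / 0.19 = 0.1716 m/day.
Travel time t = L / v = 539 / 0.1716 = 3140 days = 8.598 years.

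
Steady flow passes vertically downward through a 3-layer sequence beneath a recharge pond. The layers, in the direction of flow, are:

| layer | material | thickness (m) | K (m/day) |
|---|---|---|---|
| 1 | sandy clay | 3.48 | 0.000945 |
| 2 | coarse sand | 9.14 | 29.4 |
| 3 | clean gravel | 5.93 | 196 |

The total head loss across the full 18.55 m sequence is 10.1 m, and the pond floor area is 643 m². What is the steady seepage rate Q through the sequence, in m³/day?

1.76

Flow is perpendicular to layering, so the layers act in series and the equivalent K is the thickness-weighted harmonic mean.
Total thickness L = 3.48 + 9.14 + 5.93 = 18.55 m.
Σ(b_i/K_i) = 3.48/0.000945 + 9.14/29.4 + 5.93/196 = 3683 d.
K_eq = L / Σ(b_i/K_i) = 18.55 / 3683 = 0.005037 m/day.
Q = K_eq · A · (Δh/L) = 0.005037 × 643 × (10.1/18.55) = 1.763 m³/day.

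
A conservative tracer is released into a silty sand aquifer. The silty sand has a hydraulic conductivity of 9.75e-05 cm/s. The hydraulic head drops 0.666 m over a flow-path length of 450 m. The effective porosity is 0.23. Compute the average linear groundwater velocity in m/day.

0.000542

Convert K: 9.75e-05 cm/s × 864 = 0.08424 m/day.
Hydraulic gradient i = Δh / L = 0.666 / 450 = 0.001480.
Darcy flux q = K · i = 0.08424 × 0.001480 = 0.0001247 m/day.
Seepage velocity v = q / n_e = 0.0001247 / 0.23 = 0.0005421 m/day.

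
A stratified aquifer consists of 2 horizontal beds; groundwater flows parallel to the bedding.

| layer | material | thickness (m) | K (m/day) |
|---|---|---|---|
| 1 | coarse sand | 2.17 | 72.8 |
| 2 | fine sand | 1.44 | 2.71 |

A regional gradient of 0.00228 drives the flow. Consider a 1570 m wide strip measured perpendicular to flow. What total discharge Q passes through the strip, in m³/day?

579

Flow is parallel to layering, so each bed carries its own Darcy discharge and the transmissivities add.
Σ(K_i·b_i) = 72.8×2.17 + 2.71×1.44 = 161.9 m²/day.
Hydraulic gradient i = 0.00228.
Q = Σ(K_i·b_i) · W · i = 161.9 × 1570 × 0.002280 = 579.5 m³/day.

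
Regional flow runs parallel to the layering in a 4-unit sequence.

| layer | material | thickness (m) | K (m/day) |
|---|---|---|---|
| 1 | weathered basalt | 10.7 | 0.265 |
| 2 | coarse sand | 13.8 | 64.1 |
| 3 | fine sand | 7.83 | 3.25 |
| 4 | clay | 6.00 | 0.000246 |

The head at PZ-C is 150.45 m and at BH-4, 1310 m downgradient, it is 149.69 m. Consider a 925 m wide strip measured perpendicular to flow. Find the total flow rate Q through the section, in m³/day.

490

Flow is parallel to layering, so each bed carries its own Darcy discharge and the transmissivities add.
Σ(K_i·b_i) = 0.265×10.7 + 64.1×13.8 + 3.25×7.83 + 0.000246×6.00 = 912.9 m²/day.
Hydraulic gradient i = (150.45 − 149.69) / 1310 = 0.76 / 1310 = 0.0005802.
Q = Σ(K_i·b_i) · W · i = 912.9 × 925 × 0.0005802 = 489.9 m³/day.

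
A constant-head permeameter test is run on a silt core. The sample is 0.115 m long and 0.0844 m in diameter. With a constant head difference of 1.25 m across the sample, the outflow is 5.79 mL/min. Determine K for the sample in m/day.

Cross-sectional area A = π·(d/2)² = π × (0.0844/2)² = 0.005595 m².
Convert discharge: 5.79 mL/min = 9.650e-08 m³/s.
Darcy's law rearranged: K = Q·L / (A·Δh) = 9.650e-08 × 0.115 / (0.005595 × 1.25) = 1.587e-06 m/s = 0.1371 m/day.

0.137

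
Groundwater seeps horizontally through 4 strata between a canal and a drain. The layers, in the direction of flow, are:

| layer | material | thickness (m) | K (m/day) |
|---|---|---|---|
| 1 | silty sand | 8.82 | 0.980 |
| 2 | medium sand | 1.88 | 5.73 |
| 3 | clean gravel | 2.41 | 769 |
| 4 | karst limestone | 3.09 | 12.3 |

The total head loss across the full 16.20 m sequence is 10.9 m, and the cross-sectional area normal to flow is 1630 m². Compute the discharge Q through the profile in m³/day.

1850

Flow is perpendicular to layering, so the layers act in series and the equivalent K is the thickness-weighted harmonic mean.
Total thickness L = 8.82 + 1.88 + 2.41 + 3.09 = 16.20 m.
Σ(b_i/K_i) = 8.82/0.980 + 1.88/5.73 + 2.41/769 + 3.09/12.3 = 9.582 d.
K_eq = L / Σ(b_i/K_i) = 16.20 / 9.582 = 1.691 m/day.
Q = K_eq · A · (Δh/L) = 1.691 × 1630 × (10.9/16.20) = 1854 m³/day.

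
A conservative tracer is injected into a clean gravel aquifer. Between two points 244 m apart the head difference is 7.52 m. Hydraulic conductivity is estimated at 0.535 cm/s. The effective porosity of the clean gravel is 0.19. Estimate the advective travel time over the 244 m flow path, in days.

3.25

Convert K: 0.535 cm/s × 864 = 462.2 m/day.
Hydraulic gradient i = Δh / L = 7.52 / 244 = 0.03082.
Darcy flux q = K · i = 462.2 × 0.03082 = 14.25 m/day.
Seepage velocity v = q / n_e = 14.25 / 0.19 = 74.98 m/day.
Travel time t = L / v = 244 / 74.98 = 3.254 days.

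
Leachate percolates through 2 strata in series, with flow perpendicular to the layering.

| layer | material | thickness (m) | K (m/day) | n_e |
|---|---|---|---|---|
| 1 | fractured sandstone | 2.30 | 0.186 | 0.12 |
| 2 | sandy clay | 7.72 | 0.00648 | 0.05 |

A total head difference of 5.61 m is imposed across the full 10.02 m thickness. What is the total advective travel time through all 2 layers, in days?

142

With flow normal to the layers, continuity requires the same specific discharge q through every layer.
Σ(b_i/K_i) = 2.30/0.186 + 7.72/0.00648 = 1204 d.
q = Δh / Σ(b_i/K_i) = 5.61 / 1204 = 0.004661 m/day.
In each layer the seepage velocity is v_i = q/n_i, so the layer transit time is t_i = b_i·n_i / q:
  layer 1 (fractured sandstone): t_1 = 2.30 × 0.12 / 0.004661 = 59.22 d
  layer 2 (sandy clay): t_2 = 7.72 × 0.05 / 0.004661 = 82.82 d
Total t = Σ t_i = 142.0 days.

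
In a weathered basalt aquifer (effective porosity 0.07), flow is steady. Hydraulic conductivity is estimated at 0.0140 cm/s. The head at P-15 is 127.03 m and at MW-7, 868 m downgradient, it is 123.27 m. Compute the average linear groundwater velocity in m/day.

0.749

Convert K: 0.0140 cm/s × 864 = 12.10 m/day.
Hydraulic gradient i = (127.03 − 123.27) / 868 = 3.76 / 868 = 0.004332.
Darcy flux q = K · i = 12.10 × 0.004332 = 0.05240 m/day.
Seepage velocity v = q / n_e = 0.05240 / 0.07 = 0.7485 m/day.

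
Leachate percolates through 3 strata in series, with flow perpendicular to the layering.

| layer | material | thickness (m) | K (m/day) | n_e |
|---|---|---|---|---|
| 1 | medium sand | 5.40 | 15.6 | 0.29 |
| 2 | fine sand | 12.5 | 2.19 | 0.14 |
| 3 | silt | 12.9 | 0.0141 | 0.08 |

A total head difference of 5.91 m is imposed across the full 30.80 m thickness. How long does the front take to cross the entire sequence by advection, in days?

678

With flow normal to the layers, continuity requires the same specific discharge q through every layer.
Σ(b_i/K_i) = 5.40/15.6 + 12.5/2.19 + 12.9/0.0141 = 920.9 d.
q = Δh / Σ(b_i/K_i) = 5.91 / 920.9 = 0.006417 m/day.
In each layer the seepage velocity is v_i = q/n_i, so the layer transit time is t_i = b_i·n_i / q:
  layer 1 (medium sand): t_1 = 5.40 × 0.29 / 0.006417 = 244.0 d
  layer 2 (fine sand): t_2 = 12.5 × 0.14 / 0.006417 = 272.7 d
  layer 3 (silt): t_3 = 12.9 × 0.08 / 0.006417 = 160.8 d
Total t = Σ t_i = 677.5 days.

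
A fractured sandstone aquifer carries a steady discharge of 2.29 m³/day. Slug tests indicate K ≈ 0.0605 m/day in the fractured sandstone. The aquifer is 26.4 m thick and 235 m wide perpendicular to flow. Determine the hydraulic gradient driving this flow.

Cross-sectional area A = 235 × 26.4 = 6204 m².
From Q = K·A·i, i = Q / (K·A) = 2.29 / (0.06050 × 6204) = 0.006101.

0.00610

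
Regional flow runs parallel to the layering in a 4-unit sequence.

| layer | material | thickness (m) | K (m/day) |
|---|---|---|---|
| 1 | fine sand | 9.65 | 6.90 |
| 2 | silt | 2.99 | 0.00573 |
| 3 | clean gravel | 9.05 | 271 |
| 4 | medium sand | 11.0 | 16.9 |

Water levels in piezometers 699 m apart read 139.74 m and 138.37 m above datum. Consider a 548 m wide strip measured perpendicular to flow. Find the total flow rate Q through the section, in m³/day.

Flow is parallel to layering, so each bed carries its own Darcy discharge and the transmissivities add.
Σ(K_i·b_i) = 6.90×9.65 + 0.00573×2.99 + 271×9.05 + 16.9×11.0 = 2705 m²/day.
Hydraulic gradient i = (139.74 − 138.37) / 699 = 1.37 / 699 = 0.001960.
Q = Σ(K_i·b_i) · W · i = 2705 × 548 × 0.001960 = 2905 m³/day.

2910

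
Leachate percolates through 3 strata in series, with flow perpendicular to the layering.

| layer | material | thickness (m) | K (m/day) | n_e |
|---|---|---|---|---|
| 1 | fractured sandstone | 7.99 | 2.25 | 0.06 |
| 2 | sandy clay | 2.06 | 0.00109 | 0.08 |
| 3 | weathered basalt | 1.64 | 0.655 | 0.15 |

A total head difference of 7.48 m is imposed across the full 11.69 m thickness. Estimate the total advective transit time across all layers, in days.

226

With flow normal to the layers, continuity requires the same specific discharge q through every layer.
Σ(b_i/K_i) = 7.99/2.25 + 2.06/0.00109 + 1.64/0.655 = 1896 d.
q = Δh / Σ(b_i/K_i) = 7.48 / 1896 = 0.003945 m/day.
In each layer the seepage velocity is v_i = q/n_i, so the layer transit time is t_i = b_i·n_i / q:
  layer 1 (fractured sandstone): t_1 = 7.99 × 0.06 / 0.003945 = 121.5 d
  layer 2 (sandy clay): t_2 = 2.06 × 0.08 / 0.003945 = 41.77 d
  layer 3 (weathered basalt): t_3 = 1.64 × 0.15 / 0.003945 = 62.35 d
Total t = Σ t_i = 225.6 days.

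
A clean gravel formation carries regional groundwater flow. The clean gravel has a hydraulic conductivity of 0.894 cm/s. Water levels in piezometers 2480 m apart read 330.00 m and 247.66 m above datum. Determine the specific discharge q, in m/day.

Convert K: 0.894 cm/s × 864 = 772.4 m/day.
Hydraulic gradient i = (330.00 − 247.66) / 2480 = 82.34 / 2480 = 0.03320.
Specific discharge q = K · i = 772.4 × 0.03320 = 25.65 m/day.

25.6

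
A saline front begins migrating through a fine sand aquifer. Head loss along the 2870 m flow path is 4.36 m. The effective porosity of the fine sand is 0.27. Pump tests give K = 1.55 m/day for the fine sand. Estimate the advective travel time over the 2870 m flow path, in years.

Hydraulic gradient i = Δh / L = 4.36 / 2870 = 0.001519.
Darcy flux q = K · i = 1.550 × 0.001519 = 0.002355 m/day.
Seepage velocity v = q / n_e = 0.002355 / 0.27 = 0.008721 m/day.
Travel time t = L / v = 2870 / 0.008721 = 3.291e+05 days = 901.0 years.

901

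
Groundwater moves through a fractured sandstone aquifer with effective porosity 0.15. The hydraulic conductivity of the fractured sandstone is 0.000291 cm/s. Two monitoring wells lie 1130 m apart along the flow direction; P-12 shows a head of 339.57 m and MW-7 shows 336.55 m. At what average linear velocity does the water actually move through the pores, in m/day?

0.00448

Convert K: 0.000291 cm/s × 864 = 0.2514 m/day.
Hydraulic gradient i = (339.57 − 336.55) / 1130 = 3.02 / 1130 = 0.002673.
Darcy flux q = K · i = 0.2514 × 0.002673 = 0.0006719 m/day.
Seepage velocity v = q / n_e = 0.0006719 / 0.15 = 0.004480 m/day.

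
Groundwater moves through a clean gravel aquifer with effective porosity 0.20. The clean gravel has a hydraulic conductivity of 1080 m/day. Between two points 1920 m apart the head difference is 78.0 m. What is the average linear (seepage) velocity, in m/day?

Hydraulic gradient i = Δh / L = 78.0 / 1920 = 0.04063.
Darcy flux q = K · i = 1080 × 0.04063 = 43.88 m/day.
Seepage velocity v = q / n_e = 43.88 / 0.20 = 219.4 m/day.

219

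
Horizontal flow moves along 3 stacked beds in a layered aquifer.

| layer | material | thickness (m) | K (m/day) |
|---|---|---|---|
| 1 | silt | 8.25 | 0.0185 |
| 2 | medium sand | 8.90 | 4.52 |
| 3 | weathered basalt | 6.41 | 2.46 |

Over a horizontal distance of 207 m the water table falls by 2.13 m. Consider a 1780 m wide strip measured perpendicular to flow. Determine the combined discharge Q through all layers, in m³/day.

Flow is parallel to layering, so each bed carries its own Darcy discharge and the transmissivities add.
Σ(K_i·b_i) = 0.0185×8.25 + 4.52×8.90 + 2.46×6.41 = 56.15 m²/day.
Hydraulic gradient i = Δh / L = 2.13 / 207 = 0.01029.
Q = Σ(K_i·b_i) · W · i = 56.15 × 1780 × 0.01029 = 1028 m³/day.

1030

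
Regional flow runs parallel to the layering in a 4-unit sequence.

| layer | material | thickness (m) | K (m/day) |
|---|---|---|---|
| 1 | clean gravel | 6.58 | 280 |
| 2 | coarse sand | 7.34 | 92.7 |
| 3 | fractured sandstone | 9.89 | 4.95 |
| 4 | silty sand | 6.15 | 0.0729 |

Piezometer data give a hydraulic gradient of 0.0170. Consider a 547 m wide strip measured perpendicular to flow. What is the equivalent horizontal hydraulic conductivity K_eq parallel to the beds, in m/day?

Flow is parallel to layering, so each bed carries its own Darcy discharge and the transmissivities add.
Σ(K_i·b_i) = 280×6.58 + 92.7×7.34 + 4.95×9.89 + 0.0729×6.15 = 2572 m²/day.
Total thickness b = 29.96 m, so K_eq = Σ(K_i·b_i)/b = 85.86 m/day.

85.9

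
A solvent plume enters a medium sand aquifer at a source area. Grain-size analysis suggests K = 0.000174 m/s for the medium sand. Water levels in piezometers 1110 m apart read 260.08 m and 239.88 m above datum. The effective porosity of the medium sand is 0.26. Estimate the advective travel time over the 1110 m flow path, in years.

2.89

Convert K: 0.000174 m/s × 86400 = 15.03 m/day.
Hydraulic gradient i = (260.08 − 239.88) / 1110 = 20.2 / 1110 = 0.01820.
Darcy flux q = K · i = 15.03 × 0.01820 = 0.2736 m/day.
Seepage velocity v = q / n_e = 0.2736 / 0.26 = 1.052 m/day.
Travel time t = L / v = 1110 / 1.052 = 1055 days = 2.888 years.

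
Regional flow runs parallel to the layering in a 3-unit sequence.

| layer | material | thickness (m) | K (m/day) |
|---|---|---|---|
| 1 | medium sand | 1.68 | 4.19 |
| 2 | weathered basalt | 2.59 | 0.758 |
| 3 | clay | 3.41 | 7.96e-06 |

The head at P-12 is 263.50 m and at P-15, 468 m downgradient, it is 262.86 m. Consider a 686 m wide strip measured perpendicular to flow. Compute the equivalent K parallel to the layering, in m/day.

1.17

Flow is parallel to layering, so each bed carries its own Darcy discharge and the transmissivities add.
Σ(K_i·b_i) = 4.19×1.68 + 0.758×2.59 + 7.96e-06×3.41 = 9.002 m²/day.
Total thickness b = 7.680 m, so K_eq = Σ(K_i·b_i)/b = 1.172 m/day.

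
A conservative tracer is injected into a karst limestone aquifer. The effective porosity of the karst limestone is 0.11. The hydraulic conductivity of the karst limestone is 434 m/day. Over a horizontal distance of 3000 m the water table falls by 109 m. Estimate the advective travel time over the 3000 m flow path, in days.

Hydraulic gradient i = Δh / L = 109 / 3000 = 0.03633.
Darcy flux q = K · i = 434.0 × 0.03633 = 15.77 m/day.
Seepage velocity v = q / n_e = 15.77 / 0.11 = 143.4 m/day.
Travel time t = L / v = 3000 / 143.4 = 20.93 days.

20.9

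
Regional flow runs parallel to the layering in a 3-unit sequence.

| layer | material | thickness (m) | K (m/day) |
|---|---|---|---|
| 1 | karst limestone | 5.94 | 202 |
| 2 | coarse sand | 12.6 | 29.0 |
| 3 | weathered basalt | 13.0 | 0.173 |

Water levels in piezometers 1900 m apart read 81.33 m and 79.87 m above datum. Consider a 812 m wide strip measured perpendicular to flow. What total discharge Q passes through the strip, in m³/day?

Flow is parallel to layering, so each bed carries its own Darcy discharge and the transmissivities add.
Σ(K_i·b_i) = 202×5.94 + 29.0×12.6 + 0.173×13.0 = 1568 m²/day.
Hydraulic gradient i = (81.33 − 79.87) / 1900 = 1.46 / 1900 = 0.0007684.
Q = Σ(K_i·b_i) · W · i = 1568 × 812 × 0.0007684 = 978.1 m³/day.

978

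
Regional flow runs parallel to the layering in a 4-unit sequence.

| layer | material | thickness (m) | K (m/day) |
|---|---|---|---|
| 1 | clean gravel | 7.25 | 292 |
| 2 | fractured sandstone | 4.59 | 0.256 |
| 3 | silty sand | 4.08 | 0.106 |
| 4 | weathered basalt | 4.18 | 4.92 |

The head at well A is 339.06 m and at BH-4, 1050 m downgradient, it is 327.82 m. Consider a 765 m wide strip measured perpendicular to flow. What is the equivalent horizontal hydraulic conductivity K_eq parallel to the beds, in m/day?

Flow is parallel to layering, so each bed carries its own Darcy discharge and the transmissivities add.
Σ(K_i·b_i) = 292×7.25 + 0.256×4.59 + 0.106×4.08 + 4.92×4.18 = 2139 m²/day.
Total thickness b = 20.10 m, so K_eq = Σ(K_i·b_i)/b = 106.4 m/day.

106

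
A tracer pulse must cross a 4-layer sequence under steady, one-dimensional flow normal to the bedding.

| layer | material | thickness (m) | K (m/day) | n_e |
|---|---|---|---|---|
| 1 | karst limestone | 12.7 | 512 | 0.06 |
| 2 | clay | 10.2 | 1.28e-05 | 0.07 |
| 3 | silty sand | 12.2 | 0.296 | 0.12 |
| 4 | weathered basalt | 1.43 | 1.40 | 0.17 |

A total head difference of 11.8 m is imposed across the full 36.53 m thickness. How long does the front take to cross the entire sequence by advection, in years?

589

With flow normal to the layers, continuity requires the same specific discharge q through every layer.
Σ(b_i/K_i) = 12.7/512 + 10.2/1.28e-05 + 12.2/0.296 + 1.43/1.40 = 7.969e+05 d.
q = Δh / Σ(b_i/K_i) = 11.8 / 7.969e+05 = 1.481e-05 m/day.
In each layer the seepage velocity is v_i = q/n_i, so the layer transit time is t_i = b_i·n_i / q:
  layer 1 (karst limestone): t_1 = 12.7 × 0.06 / 1.481e-05 = 51462 d
  layer 2 (clay): t_2 = 10.2 × 0.07 / 1.481e-05 = 48220 d
  layer 3 (silty sand): t_3 = 12.2 × 0.12 / 1.481e-05 = 98872 d
  layer 4 (weathered basalt): t_4 = 1.43 × 0.17 / 1.481e-05 = 16418 d
Total t = Σ t_i = 2.150e+05 days = 588.6 years.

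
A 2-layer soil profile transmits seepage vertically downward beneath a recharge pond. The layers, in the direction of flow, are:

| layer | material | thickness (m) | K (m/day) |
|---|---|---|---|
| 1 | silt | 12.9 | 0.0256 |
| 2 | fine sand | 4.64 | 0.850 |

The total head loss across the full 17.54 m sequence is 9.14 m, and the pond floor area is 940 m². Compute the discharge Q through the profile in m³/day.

Flow is perpendicular to layering, so the layers act in series and the equivalent K is the thickness-weighted harmonic mean.
Total thickness L = 12.9 + 4.64 = 17.54 m.
Σ(b_i/K_i) = 12.9/0.0256 + 4.64/0.850 = 509.4 d.
K_eq = L / Σ(b_i/K_i) = 17.54 / 509.4 = 0.03444 m/day.
Q = K_eq · A · (Δh/L) = 0.03444 × 940 × (9.14/17.54) = 16.87 m³/day.

16.9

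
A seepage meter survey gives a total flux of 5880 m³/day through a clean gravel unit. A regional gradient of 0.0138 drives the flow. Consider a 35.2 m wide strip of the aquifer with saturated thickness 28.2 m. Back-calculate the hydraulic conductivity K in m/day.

429

Cross-sectional area A = 35.2 × 28.2 = 992.6 m².
Hydraulic gradient i = 0.0138.
From Q = K·A·i, K = Q / (A·i) = 5880 / (992.6 × 0.01380) = 429.2 m/day.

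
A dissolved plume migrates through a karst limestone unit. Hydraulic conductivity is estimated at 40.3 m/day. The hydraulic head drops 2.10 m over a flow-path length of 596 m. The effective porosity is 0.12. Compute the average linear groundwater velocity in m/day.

Hydraulic gradient i = Δh / L = 2.10 / 596 = 0.003523.
Darcy flux q = K · i = 40.30 × 0.003523 = 0.1420 m/day.
Seepage velocity v = q / n_e = 0.1420 / 0.12 = 1.183 m/day.

1.18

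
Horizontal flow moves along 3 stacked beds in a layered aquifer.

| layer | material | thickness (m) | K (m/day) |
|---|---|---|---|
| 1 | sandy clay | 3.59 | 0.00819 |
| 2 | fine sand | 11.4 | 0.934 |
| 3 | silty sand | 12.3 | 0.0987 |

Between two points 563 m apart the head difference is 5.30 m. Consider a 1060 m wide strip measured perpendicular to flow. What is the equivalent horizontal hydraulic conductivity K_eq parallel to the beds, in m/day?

0.436

Flow is parallel to layering, so each bed carries its own Darcy discharge and the transmissivities add.
Σ(K_i·b_i) = 0.00819×3.59 + 0.934×11.4 + 0.0987×12.3 = 11.89 m²/day.
Total thickness b = 27.29 m, so K_eq = Σ(K_i·b_i)/b = 0.4357 m/day.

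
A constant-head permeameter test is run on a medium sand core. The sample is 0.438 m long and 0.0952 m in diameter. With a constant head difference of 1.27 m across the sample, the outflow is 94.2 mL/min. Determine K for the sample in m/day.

6.57

Cross-sectional area A = π·(d/2)² = π × (0.0952/2)² = 0.007118 m².
Convert discharge: 94.2 mL/min = 1.570e-06 m³/s.
Darcy's law rearranged: K = Q·L / (A·Δh) = 1.570e-06 × 0.438 / (0.007118 × 1.27) = 7.607e-05 m/s = 6.572 m/day.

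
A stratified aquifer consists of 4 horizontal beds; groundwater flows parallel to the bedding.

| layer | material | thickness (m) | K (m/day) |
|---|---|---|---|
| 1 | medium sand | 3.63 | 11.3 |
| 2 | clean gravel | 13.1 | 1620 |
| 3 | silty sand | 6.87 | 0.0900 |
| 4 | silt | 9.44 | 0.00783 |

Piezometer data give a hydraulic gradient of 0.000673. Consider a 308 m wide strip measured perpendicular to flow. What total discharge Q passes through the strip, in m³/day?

Flow is parallel to layering, so each bed carries its own Darcy discharge and the transmissivities add.
Σ(K_i·b_i) = 11.3×3.63 + 1620×13.1 + 0.0900×6.87 + 0.00783×9.44 = 21264 m²/day.
Hydraulic gradient i = 0.000673.
Q = Σ(K_i·b_i) · W · i = 21264 × 308 × 0.0006730 = 4408 m³/day.

4410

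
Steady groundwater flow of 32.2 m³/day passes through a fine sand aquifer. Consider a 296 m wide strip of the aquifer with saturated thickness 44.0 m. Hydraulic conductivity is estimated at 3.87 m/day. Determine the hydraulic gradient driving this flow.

0.000639

Cross-sectional area A = 296 × 44.0 = 13024 m².
From Q = K·A·i, i = Q / (K·A) = 32.2 / (3.870 × 13024) = 0.0006389.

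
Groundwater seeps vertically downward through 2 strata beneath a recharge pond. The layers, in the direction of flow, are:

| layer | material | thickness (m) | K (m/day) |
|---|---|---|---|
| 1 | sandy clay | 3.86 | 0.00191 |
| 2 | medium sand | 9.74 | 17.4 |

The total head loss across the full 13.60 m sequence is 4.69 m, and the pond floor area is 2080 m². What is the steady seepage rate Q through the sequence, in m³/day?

4.83

Flow is perpendicular to layering, so the layers act in series and the equivalent K is the thickness-weighted harmonic mean.
Total thickness L = 3.86 + 9.74 = 13.60 m.
Σ(b_i/K_i) = 3.86/0.00191 + 9.74/17.4 = 2022 d.
K_eq = L / Σ(b_i/K_i) = 13.60 / 2022 = 0.006728 m/day.
Q = K_eq · A · (Δh/L) = 0.006728 × 2080 × (4.69/13.60) = 4.826 m³/day.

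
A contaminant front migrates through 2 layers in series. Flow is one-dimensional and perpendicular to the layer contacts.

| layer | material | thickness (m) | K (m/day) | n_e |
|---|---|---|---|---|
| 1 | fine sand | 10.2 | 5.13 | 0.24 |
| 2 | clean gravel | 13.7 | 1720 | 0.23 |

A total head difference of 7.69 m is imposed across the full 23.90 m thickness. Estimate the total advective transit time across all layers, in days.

1.45

With flow normal to the layers, continuity requires the same specific discharge q through every layer.
Σ(b_i/K_i) = 10.2/5.13 + 13.7/1720 = 1.996 d.
q = Δh / Σ(b_i/K_i) = 7.69 / 1.996 = 3.852 m/day.
In each layer the seepage velocity is v_i = q/n_i, so the layer transit time is t_i = b_i·n_i / q:
  layer 1 (fine sand): t_1 = 10.2 × 0.24 / 3.852 = 0.6355 d
  layer 2 (clean gravel): t_2 = 13.7 × 0.23 / 3.852 = 0.8180 d
Total t = Σ t_i = 1.453 days.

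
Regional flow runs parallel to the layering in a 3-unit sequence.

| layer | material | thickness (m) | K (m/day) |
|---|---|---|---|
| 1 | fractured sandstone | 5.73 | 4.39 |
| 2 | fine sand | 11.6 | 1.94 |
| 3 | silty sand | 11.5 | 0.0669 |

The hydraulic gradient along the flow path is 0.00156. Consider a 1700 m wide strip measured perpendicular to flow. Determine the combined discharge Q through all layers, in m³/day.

128

Flow is parallel to layering, so each bed carries its own Darcy discharge and the transmissivities add.
Σ(K_i·b_i) = 4.39×5.73 + 1.94×11.6 + 0.0669×11.5 = 48.43 m²/day.
Hydraulic gradient i = 0.00156.
Q = Σ(K_i·b_i) · W · i = 48.43 × 1700 × 0.001560 = 128.4 m³/day.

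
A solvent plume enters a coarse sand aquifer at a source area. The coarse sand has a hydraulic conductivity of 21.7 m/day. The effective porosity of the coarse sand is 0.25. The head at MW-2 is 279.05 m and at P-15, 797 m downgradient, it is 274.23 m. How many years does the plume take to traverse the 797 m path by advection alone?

Hydraulic gradient i = (279.05 − 274.23) / 797 = 4.82 / 797 = 0.006048.
Darcy flux q = K · i = 21.70 × 0.006048 = 0.1312 m/day.
Seepage velocity v = q / n_e = 0.1312 / 0.25 = 0.5249 m/day.
Travel time t = L / v = 797 / 0.5249 = 1518 days = 4.157 years.

4.16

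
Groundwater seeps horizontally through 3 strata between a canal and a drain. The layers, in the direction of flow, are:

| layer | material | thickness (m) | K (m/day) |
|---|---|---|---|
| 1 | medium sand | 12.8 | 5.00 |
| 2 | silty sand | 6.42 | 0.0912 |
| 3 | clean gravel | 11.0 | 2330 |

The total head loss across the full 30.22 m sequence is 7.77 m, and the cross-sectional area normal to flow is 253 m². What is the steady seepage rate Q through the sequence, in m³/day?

26.9

Flow is perpendicular to layering, so the layers act in series and the equivalent K is the thickness-weighted harmonic mean.
Total thickness L = 12.8 + 6.42 + 11.0 = 30.22 m.
Σ(b_i/K_i) = 12.8/5.00 + 6.42/0.0912 + 11.0/2330 = 72.96 d.
K_eq = L / Σ(b_i/K_i) = 30.22 / 72.96 = 0.4142 m/day.
Q = K_eq · A · (Δh/L) = 0.4142 × 253 × (7.77/30.22) = 26.94 m³/day.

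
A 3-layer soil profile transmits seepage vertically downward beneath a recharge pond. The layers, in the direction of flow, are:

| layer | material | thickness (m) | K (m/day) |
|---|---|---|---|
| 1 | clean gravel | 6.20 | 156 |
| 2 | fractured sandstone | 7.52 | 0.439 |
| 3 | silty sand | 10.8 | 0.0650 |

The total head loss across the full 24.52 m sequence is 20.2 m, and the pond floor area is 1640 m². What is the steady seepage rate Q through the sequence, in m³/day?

Flow is perpendicular to layering, so the layers act in series and the equivalent K is the thickness-weighted harmonic mean.
Total thickness L = 6.20 + 7.52 + 10.8 = 24.52 m.
Σ(b_i/K_i) = 6.20/156 + 7.52/0.439 + 10.8/0.0650 = 183.3 d.
K_eq = L / Σ(b_i/K_i) = 24.52 / 183.3 = 0.1338 m/day.
Q = K_eq · A · (Δh/L) = 0.1338 × 1640 × (20.2/24.52) = 180.7 m³/day.

181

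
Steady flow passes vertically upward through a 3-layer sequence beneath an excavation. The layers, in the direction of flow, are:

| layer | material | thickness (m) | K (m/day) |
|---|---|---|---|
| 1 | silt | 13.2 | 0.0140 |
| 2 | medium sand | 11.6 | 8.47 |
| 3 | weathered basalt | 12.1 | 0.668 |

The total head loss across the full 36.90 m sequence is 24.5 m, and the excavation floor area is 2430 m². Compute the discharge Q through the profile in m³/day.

61.9

Flow is perpendicular to layering, so the layers act in series and the equivalent K is the thickness-weighted harmonic mean.
Total thickness L = 13.2 + 11.6 + 12.1 = 36.90 m.
Σ(b_i/K_i) = 13.2/0.0140 + 11.6/8.47 + 12.1/0.668 = 962.3 d.
K_eq = L / Σ(b_i/K_i) = 36.90 / 962.3 = 0.03834 m/day.
Q = K_eq · A · (Δh/L) = 0.03834 × 2430 × (24.5/36.90) = 61.86 m³/day.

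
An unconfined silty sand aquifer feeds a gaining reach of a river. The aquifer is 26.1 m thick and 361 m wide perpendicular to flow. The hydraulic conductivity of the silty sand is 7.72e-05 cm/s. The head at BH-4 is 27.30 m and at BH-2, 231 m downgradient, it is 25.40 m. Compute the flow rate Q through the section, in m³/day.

5.17

Convert K: 7.72e-05 cm/s × 864 = 0.06670 m/day.
Cross-sectional area A = 361 × 26.1 = 9422 m².
Hydraulic gradient i = (27.30 − 25.40) / 231 = 1.9 / 231 = 0.008225.
Darcy's law: Q = K · A · i = 0.06670 × 9422 × 0.008225 = 5.169 m³/day.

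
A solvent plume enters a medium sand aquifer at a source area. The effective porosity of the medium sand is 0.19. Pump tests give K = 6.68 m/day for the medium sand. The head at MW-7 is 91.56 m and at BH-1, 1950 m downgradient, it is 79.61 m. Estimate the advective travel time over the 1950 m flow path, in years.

24.8

Hydraulic gradient i = (91.56 − 79.61) / 1950 = 11.95 / 1950 = 0.006128.
Darcy flux q = K · i = 6.680 × 0.006128 = 0.04094 m/day.
Seepage velocity v = q / n_e = 0.04094 / 0.19 = 0.2155 m/day.
Travel time t = L / v = 1950 / 0.2155 = 9051 days = 24.78 years.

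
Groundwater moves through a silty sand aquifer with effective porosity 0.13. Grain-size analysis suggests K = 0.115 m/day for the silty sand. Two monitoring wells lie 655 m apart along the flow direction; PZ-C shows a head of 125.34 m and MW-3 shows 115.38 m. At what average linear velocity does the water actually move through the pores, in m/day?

0.0135

Hydraulic gradient i = (125.34 − 115.38) / 655 = 9.96 / 655 = 0.01521.
Darcy flux q = K · i = 0.1150 × 0.01521 = 0.001749 m/day.
Seepage velocity v = q / n_e = 0.001749 / 0.13 = 0.01345 m/day.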